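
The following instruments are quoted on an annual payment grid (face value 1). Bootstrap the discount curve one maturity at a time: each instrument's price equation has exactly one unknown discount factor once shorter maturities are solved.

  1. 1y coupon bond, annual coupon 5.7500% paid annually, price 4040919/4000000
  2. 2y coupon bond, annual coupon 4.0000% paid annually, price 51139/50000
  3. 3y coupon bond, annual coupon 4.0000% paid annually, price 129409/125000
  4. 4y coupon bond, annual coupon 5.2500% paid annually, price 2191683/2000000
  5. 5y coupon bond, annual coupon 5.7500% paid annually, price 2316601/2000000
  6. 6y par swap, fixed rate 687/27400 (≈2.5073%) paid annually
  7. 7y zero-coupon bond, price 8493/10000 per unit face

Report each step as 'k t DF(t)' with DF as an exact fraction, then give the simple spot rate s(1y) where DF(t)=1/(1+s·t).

1 1 9553/10000
2 2 9467/10000
3 3 9223/10000
4 4 9003/10000
5 5 558/625
6 6 4313/5000
7 7 8493/10000
s(1y) = (1/(9553/10000) − 1)/(1) = 447/9553 ≈ 4.6792%

step 1 [1y] bond c/1=23/400: DF=(4040919/4000000 − 23/400·(0))/(1+23/400) = 9553/10000 ≈ 0.955300
step 2 [2y] bond c/1=1/25: DF=(51139/50000 − 1/25·(0.955300))/(1+1/25) = 9467/10000 ≈ 0.946700
step 3 [3y] bond c/1=1/25: DF=(129409/125000 − 1/25·(0.955300+0.946700))/(1+1/25) = 9223/10000 ≈ 0.922300
step 4 [4y] bond c/1=21/400: DF=(2191683/2000000 − 21/400·(0.955300+0.946700+0.922300))/(1+21/400) = 9003/10000 ≈ 0.900300
step 5 [5y] bond c/1=23/400: DF=(2316601/2000000 − 23/400·(0.955300+0.946700+0.922300+0.900300))/(1+23/400) = 558/625 ≈ 0.892800
step 6 [6y] swap r/1=687/27400: DF=(1 − 687/27400·(0.955300+0.946700+0.922300+0.900300+0.892800))/(1+687/27400) = 4313/5000 ≈ 0.862600
step 7 [7y] zero: DF = P = 8493/10000 ≈ 0.849300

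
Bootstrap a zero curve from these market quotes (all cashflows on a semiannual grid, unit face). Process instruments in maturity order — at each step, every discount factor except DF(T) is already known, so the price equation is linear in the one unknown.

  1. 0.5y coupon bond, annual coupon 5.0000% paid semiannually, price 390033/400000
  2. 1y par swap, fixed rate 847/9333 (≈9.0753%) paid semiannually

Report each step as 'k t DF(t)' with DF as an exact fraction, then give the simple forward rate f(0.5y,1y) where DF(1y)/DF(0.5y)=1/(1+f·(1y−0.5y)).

step 1 [0.5y] bond c/2=1/40: DF=(390033/400000 − 1/40·(0))/(1+1/40) = 9513/10000 ≈ 0.951300
step 2 [1y] swap r/2=847/18666: DF=(1 − 847/18666·(0.951300))/(1+847/18666) = 9153/10000 ≈ 0.915300

1 1/2 9513/10000
2 1 9153/10000
f(0.5y,1y) = ((9513/10000)/(9153/10000) − 1)/(1/2) = 80/1017 ≈ 7.8663%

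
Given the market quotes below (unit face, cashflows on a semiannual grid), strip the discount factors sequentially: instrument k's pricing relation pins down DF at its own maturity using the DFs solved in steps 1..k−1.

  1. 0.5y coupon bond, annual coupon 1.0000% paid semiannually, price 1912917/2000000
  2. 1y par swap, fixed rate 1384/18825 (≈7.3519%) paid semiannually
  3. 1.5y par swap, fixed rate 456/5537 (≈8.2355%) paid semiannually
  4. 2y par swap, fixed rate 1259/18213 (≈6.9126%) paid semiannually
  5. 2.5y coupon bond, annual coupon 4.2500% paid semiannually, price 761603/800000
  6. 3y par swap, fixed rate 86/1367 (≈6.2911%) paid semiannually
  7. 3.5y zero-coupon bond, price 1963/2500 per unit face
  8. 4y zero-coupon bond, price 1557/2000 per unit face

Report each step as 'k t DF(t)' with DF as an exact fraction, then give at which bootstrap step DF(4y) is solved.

1 1/2 9517/10000
2 1 2327/2500
3 3/2 443/500
4 2 8741/10000
5 5/2 2141/2500
6 3 8323/10000
7 7/2 1963/2500
8 4 1557/2000
DF(4y) is solved at step 8

step 1 [0.5y] bond c/2=1/200: DF=(1912917/2000000 − 1/200·(0))/(1+1/200) = 9517/10000 ≈ 0.951700
step 2 [1y] swap r/2=692/18825: DF=(1 − 692/18825·(0.951700))/(1+692/18825) = 2327/2500 ≈ 0.930800
step 3 [1.5y] swap r/2=228/5537: DF=(1 − 228/5537·(0.951700+0.930800))/(1+228/5537) = 443/500 ≈ 0.886000
step 4 [2y] swap r/2=1259/36426: DF=(1 − 1259/36426·(0.951700+0.930800+0.886000))/(1+1259/36426) = 8741/10000 ≈ 0.874100
step 5 [2.5y] bond c/2=17/800: DF=(761603/800000 − 17/800·(0.951700+0.930800+0.886000+0.874100))/(1+17/800) = 2141/2500 ≈ 0.856400
step 6 [3y] swap r/2=43/1367: DF=(1 − 43/1367·(0.951700+0.930800+0.886000+0.874100+0.856400))/(1+43/1367) = 8323/10000 ≈ 0.832300
step 7 [3.5y] zero: DF = P = 1963/2500 ≈ 0.785200
step 8 [4y] zero: DF = P = 1557/2000 ≈ 0.778500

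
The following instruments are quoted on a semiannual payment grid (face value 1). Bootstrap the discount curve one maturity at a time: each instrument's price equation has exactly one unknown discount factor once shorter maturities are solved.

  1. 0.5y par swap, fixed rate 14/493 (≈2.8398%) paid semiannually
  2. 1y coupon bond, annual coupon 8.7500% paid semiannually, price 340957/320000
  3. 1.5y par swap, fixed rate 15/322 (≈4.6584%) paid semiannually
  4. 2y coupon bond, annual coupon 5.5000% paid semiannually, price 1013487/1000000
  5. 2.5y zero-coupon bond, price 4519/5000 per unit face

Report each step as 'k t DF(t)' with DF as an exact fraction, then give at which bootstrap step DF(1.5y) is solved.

step 1 [0.5y] swap r/2=7/493: DF=(1 − 7/493·(0))/(1+7/493) = 493/500 ≈ 0.986000
step 2 [1y] bond c/2=7/160: DF=(340957/320000 − 7/160·(0.986000))/(1+7/160) = 1959/2000 ≈ 0.979500
step 3 [1.5y] swap r/2=15/644: DF=(1 − 15/644·(0.986000+0.979500))/(1+15/644) = 373/400 ≈ 0.932500
step 4 [2y] bond c/2=11/400: DF=(1013487/1000000 − 11/400·(0.986000+0.979500+0.932500))/(1+11/400) = 568/625 ≈ 0.908800
step 5 [2.5y] zero: DF = P = 4519/5000 ≈ 0.903800

1 1/2 493/500
2 1 1959/2000
3 3/2 373/400
4 2 568/625
5 5/2 4519/5000
DF(1.5y) is solved at step 3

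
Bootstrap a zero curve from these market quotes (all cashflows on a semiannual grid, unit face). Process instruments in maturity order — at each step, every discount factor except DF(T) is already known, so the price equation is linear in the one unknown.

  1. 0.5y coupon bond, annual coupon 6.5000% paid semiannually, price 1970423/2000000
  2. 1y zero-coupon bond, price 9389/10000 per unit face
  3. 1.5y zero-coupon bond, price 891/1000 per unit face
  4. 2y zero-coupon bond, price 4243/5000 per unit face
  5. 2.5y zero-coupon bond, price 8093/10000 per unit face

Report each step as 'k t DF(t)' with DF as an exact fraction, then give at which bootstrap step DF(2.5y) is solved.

1 1/2 4771/5000
2 1 9389/10000
3 3/2 891/1000
4 2 4243/5000
5 5/2 8093/10000
DF(2.5y) is solved at step 5

step 1 [0.5y] bond c/2=13/400: DF=(1970423/2000000 − 13/400·(0))/(1+13/400) = 4771/5000 ≈ 0.954200
step 2 [1y] zero: DF = P = 9389/10000 ≈ 0.938900
step 3 [1.5y] zero: DF = P = 891/1000 ≈ 0.891000
step 4 [2y] zero: DF = P = 4243/5000 ≈ 0.848600
step 5 [2.5y] zero: DF = P = 8093/10000 ≈ 0.809300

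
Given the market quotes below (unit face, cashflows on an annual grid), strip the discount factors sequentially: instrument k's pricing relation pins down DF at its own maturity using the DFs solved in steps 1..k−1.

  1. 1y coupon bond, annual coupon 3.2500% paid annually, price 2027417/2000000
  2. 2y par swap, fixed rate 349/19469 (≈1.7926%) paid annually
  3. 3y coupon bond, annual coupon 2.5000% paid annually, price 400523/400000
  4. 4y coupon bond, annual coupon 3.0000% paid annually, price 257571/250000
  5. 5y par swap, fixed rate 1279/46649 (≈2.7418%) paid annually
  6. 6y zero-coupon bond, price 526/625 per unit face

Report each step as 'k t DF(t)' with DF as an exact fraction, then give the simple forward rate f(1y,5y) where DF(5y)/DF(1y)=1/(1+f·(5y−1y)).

1 1 4909/5000
2 2 9651/10000
3 3 4647/5000
4 4 1833/2000
5 5 8721/10000
6 6 526/625
f(1y,5y) = ((4909/5000)/(8721/10000) − 1)/(4) = 1097/34884 ≈ 3.1447%

step 1 [1y] bond c/1=13/400: DF=(2027417/2000000 − 13/400·(0))/(1+13/400) = 4909/5000 ≈ 0.981800
step 2 [2y] swap r/1=349/19469: DF=(1 − 349/19469·(0.981800))/(1+349/19469) = 9651/10000 ≈ 0.965100
step 3 [3y] bond c/1=1/40: DF=(400523/400000 − 1/40·(0.981800+0.965100))/(1+1/40) = 4647/5000 ≈ 0.929400
step 4 [4y] bond c/1=3/100: DF=(257571/250000 − 3/100·(0.981800+0.965100+0.929400))/(1+3/100) = 1833/2000 ≈ 0.916500
step 5 [5y] swap r/1=1279/46649: DF=(1 − 1279/46649·(0.981800+0.965100+0.929400+0.916500))/(1+1279/46649) = 8721/10000 ≈ 0.872100
step 6 [6y] zero: DF = P = 526/625 ≈ 0.841600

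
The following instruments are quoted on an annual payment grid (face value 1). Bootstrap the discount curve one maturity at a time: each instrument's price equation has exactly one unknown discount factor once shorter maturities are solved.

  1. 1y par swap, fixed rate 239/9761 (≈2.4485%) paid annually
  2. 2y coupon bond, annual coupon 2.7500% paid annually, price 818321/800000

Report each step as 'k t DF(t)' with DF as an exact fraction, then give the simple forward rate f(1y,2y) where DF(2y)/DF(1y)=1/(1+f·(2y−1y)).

1 1 9761/10000
2 2 4847/5000
f(1y,2y) = ((9761/10000)/(4847/5000) − 1)/(1) = 67/9694 ≈ 0.6911%

step 1 [1y] swap r/1=239/9761: DF=(1 − 239/9761·(0))/(1+239/9761) = 9761/10000 ≈ 0.976100
step 2 [2y] bond c/1=11/400: DF=(818321/800000 − 11/400·(0.976100))/(1+11/400) = 4847/5000 ≈ 0.969400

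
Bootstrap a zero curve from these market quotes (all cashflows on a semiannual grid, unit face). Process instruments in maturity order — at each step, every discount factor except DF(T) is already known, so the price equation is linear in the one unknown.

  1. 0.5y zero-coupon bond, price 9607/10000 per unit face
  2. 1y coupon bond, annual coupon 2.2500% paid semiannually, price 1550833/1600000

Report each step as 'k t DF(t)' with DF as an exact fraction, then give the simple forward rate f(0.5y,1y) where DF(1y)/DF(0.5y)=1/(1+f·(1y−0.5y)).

step 1 [0.5y] zero: DF = P = 9607/10000 ≈ 0.960700
step 2 [1y] bond c/2=9/800: DF=(1550833/1600000 − 9/800·(0.960700))/(1+9/800) = 4739/5000 ≈ 0.947800

1 1/2 9607/10000
2 1 4739/5000
f(0.5y,1y) = ((9607/10000)/(4739/5000) − 1)/(1/2) = 129/4739 ≈ 2.7221%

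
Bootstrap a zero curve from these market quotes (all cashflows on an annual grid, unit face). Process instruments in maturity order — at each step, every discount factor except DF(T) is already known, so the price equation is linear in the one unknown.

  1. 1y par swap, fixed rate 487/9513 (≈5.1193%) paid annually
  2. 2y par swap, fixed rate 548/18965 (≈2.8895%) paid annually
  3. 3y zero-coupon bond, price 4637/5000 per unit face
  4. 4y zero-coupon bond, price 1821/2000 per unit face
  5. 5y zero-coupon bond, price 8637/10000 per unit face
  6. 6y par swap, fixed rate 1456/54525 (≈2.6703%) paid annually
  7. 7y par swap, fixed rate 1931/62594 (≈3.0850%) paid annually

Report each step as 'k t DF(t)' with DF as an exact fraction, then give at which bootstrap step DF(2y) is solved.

1 1 9513/10000
2 2 2363/2500
3 3 4637/5000
4 4 1821/2000
5 5 8637/10000
6 6 534/625
7 7 8069/10000
DF(2y) is solved at step 2

step 1 [1y] swap r/1=487/9513: DF=(1 − 487/9513·(0))/(1+487/9513) = 9513/10000 ≈ 0.951300
step 2 [2y] swap r/1=548/18965: DF=(1 − 548/18965·(0.951300))/(1+548/18965) = 2363/2500 ≈ 0.945200
step 3 [3y] zero: DF = P = 4637/5000 ≈ 0.927400
step 4 [4y] zero: DF = P = 1821/2000 ≈ 0.910500
step 5 [5y] zero: DF = P = 8637/10000 ≈ 0.863700
step 6 [6y] swap r/1=1456/54525: DF=(1 − 1456/54525·(0.951300+0.945200+0.927400+0.910500+0.863700))/(1+1456/54525) = 534/625 ≈ 0.854400
step 7 [7y] swap r/1=1931/62594: DF=(1 − 1931/62594·(0.951300+0.945200+0.927400+0.910500+0.863700+0.854400))/(1+1931/62594) = 8069/10000 ≈ 0.806900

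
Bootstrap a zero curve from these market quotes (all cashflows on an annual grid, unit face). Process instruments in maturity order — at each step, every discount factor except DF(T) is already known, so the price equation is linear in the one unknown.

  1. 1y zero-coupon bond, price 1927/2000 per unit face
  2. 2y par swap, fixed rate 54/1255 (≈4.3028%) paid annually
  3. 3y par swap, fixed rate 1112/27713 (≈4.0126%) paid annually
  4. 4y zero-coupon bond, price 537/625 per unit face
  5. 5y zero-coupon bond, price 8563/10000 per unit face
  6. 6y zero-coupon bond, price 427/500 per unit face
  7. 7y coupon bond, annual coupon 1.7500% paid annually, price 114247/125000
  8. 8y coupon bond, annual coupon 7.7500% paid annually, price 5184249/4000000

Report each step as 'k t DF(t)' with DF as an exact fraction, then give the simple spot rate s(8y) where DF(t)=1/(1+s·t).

1 1 1927/2000
2 2 919/1000
3 3 1111/1250
4 4 537/625
5 5 8563/10000
6 6 427/500
7 7 504/625
8 8 7607/10000
s(8y) = (1/(7607/10000) − 1)/(8) = 2393/60856 ≈ 3.9322%

step 1 [1y] zero: DF = P = 1927/2000 ≈ 0.963500
step 2 [2y] swap r/1=54/1255: DF=(1 − 54/1255·(0.963500))/(1+54/1255) = 919/1000 ≈ 0.919000
step 3 [3y] swap r/1=1112/27713: DF=(1 − 1112/27713·(0.963500+0.919000))/(1+1112/27713) = 1111/1250 ≈ 0.888800
step 4 [4y] zero: DF = P = 537/625 ≈ 0.859200
step 5 [5y] zero: DF = P = 8563/10000 ≈ 0.856300
step 6 [6y] zero: DF = P = 427/500 ≈ 0.854000
step 7 [7y] bond c/1=7/400: DF=(114247/125000 − 7/400·(0.963500+0.919000+0.888800+0.859200+0.856300+0.854000))/(1+7/400) = 504/625 ≈ 0.806400
step 8 [8y] bond c/1=31/400: DF=(5184249/4000000 − 31/400·(0.963500+0.919000+0.888800+0.859200+0.856300+0.854000+0.806400))/(1+31/400) = 7607/10000 ≈ 0.760700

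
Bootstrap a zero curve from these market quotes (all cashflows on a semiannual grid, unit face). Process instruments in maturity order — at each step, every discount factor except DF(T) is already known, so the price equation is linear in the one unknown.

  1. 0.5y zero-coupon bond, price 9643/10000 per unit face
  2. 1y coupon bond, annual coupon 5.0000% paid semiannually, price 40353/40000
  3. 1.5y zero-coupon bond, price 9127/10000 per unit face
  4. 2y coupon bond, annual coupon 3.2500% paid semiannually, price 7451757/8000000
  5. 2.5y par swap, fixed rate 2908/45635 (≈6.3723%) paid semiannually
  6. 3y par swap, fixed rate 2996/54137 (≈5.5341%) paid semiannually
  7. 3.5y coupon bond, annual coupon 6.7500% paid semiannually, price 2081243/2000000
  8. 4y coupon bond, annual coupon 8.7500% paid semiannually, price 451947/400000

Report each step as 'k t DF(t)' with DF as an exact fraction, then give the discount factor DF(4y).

step 1 [0.5y] zero: DF = P = 9643/10000 ≈ 0.964300
step 2 [1y] bond c/2=1/40: DF=(40353/40000 − 1/40·(0.964300))/(1+1/40) = 9607/10000 ≈ 0.960700
step 3 [1.5y] zero: DF = P = 9127/10000 ≈ 0.912700
step 4 [2y] bond c/2=13/800: DF=(7451757/8000000 − 13/800·(0.964300+0.960700+0.912700))/(1+13/800) = 1089/1250 ≈ 0.871200
step 5 [2.5y] swap r/2=1454/45635: DF=(1 − 1454/45635·(0.964300+0.960700+0.912700+0.871200))/(1+1454/45635) = 4273/5000 ≈ 0.854600
step 6 [3y] swap r/2=1498/54137: DF=(1 − 1498/54137·(0.964300+0.960700+0.912700+0.871200+0.854600))/(1+1498/54137) = 4251/5000 ≈ 0.850200
step 7 [3.5y] bond c/2=27/800: DF=(2081243/2000000 − 27/800·(0.964300+0.960700+0.912700+0.871200+0.854600+0.850200))/(1+27/800) = 8299/10000 ≈ 0.829900
step 8 [4y] bond c/2=7/160: DF=(451947/400000 − 7/160·(0.964300+0.960700+0.912700+0.871200+0.854600+0.850200+0.829900))/(1+7/160) = 513/625 ≈ 0.820800

1 1/2 9643/10000
2 1 9607/10000
3 3/2 9127/10000
4 2 1089/1250
5 5/2 4273/5000
6 3 4251/5000
7 7/2 8299/10000
8 4 513/625
DF(4y) = 513/625 ≈ 0.820800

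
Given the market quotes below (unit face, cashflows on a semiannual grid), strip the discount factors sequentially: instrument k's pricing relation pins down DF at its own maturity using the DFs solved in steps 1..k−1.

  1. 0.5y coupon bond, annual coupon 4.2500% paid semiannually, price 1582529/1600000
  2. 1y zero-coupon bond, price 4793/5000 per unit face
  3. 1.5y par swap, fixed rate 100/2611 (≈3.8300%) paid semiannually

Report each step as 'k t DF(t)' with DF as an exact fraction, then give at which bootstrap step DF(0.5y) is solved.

1 1/2 1937/2000
2 1 4793/5000
3 3/2 189/200
DF(0.5y) is solved at step 1

step 1 [0.5y] bond c/2=17/800: DF=(1582529/1600000 − 17/800·(0))/(1+17/800) = 1937/2000 ≈ 0.968500
step 2 [1y] zero: DF = P = 4793/5000 ≈ 0.958600
step 3 [1.5y] swap r/2=50/2611: DF=(1 − 50/2611·(0.968500+0.958600))/(1+50/2611) = 189/200 ≈ 0.945000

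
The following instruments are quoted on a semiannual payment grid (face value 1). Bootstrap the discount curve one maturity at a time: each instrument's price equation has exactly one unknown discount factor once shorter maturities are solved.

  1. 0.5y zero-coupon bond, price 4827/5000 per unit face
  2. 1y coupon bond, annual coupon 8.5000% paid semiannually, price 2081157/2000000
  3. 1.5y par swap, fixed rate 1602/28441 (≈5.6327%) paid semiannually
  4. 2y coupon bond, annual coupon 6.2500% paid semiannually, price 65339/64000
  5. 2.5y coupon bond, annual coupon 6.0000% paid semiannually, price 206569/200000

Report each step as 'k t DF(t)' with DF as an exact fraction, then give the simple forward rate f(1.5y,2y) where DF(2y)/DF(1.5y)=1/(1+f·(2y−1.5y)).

1 1/2 4827/5000
2 1 2397/2500
3 3/2 9199/10000
4 2 4519/5000
5 5/2 1117/1250
f(1.5y,2y) = ((9199/10000)/(4519/5000) − 1)/(1/2) = 161/4519 ≈ 3.5627%

step 1 [0.5y] zero: DF = P = 4827/5000 ≈ 0.965400
step 2 [1y] bond c/2=17/400: DF=(2081157/2000000 − 17/400·(0.965400))/(1+17/400) = 2397/2500 ≈ 0.958800
step 3 [1.5y] swap r/2=801/28441: DF=(1 − 801/28441·(0.965400+0.958800))/(1+801/28441) = 9199/10000 ≈ 0.919900
step 4 [2y] bond c/2=1/32: DF=(65339/64000 − 1/32·(0.965400+0.958800+0.919900))/(1+1/32) = 4519/5000 ≈ 0.903800
step 5 [2.5y] bond c/2=3/100: DF=(206569/200000 − 3/100·(0.965400+0.958800+0.919900+0.903800))/(1+3/100) = 1117/1250 ≈ 0.893600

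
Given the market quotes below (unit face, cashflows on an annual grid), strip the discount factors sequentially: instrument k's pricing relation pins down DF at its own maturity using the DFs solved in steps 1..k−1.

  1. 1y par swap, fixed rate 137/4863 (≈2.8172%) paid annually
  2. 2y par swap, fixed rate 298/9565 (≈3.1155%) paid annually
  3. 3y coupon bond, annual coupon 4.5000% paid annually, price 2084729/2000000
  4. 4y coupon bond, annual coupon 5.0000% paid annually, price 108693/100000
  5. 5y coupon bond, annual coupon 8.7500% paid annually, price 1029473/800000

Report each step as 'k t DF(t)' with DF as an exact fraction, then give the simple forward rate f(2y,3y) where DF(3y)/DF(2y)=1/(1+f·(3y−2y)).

1 1 4863/5000
2 2 2351/2500
3 3 9151/10000
4 4 1801/2000
5 5 8833/10000
f(2y,3y) = ((2351/2500)/(9151/10000) − 1)/(1) = 253/9151 ≈ 2.7647%

step 1 [1y] swap r/1=137/4863: DF=(1 − 137/4863·(0))/(1+137/4863) = 4863/5000 ≈ 0.972600
step 2 [2y] swap r/1=298/9565: DF=(1 − 298/9565·(0.972600))/(1+298/9565) = 2351/2500 ≈ 0.940400
step 3 [3y] bond c/1=9/200: DF=(2084729/2000000 − 9/200·(0.972600+0.940400))/(1+9/200) = 9151/10000 ≈ 0.915100
step 4 [4y] bond c/1=1/20: DF=(108693/100000 − 1/20·(0.972600+0.940400+0.915100))/(1+1/20) = 1801/2000 ≈ 0.900500
step 5 [5y] bond c/1=7/80: DF=(1029473/800000 − 7/80·(0.972600+0.940400+0.915100+0.900500))/(1+7/80) = 8833/10000 ≈ 0.883300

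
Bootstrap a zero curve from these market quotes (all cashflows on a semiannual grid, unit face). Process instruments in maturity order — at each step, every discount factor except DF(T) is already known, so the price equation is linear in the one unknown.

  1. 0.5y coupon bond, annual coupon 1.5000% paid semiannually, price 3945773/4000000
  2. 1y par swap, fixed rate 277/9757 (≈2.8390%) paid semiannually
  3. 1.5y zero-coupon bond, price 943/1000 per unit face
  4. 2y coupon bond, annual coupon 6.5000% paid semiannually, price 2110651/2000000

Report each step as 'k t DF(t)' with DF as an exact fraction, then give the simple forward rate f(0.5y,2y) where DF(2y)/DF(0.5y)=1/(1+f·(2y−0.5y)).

step 1 [0.5y] bond c/2=3/400: DF=(3945773/4000000 − 3/400·(0))/(1+3/400) = 9791/10000 ≈ 0.979100
step 2 [1y] swap r/2=277/19514: DF=(1 − 277/19514·(0.979100))/(1+277/19514) = 9723/10000 ≈ 0.972300
step 3 [1.5y] zero: DF = P = 943/1000 ≈ 0.943000
step 4 [2y] bond c/2=13/400: DF=(2110651/2000000 − 13/400·(0.979100+0.972300+0.943000))/(1+13/400) = 931/1000 ≈ 0.931000

1 1/2 9791/10000
2 1 9723/10000
3 3/2 943/1000
4 2 931/1000
f(0.5y,2y) = ((9791/10000)/(931/1000) − 1)/(3/2) = 481/13965 ≈ 3.4443%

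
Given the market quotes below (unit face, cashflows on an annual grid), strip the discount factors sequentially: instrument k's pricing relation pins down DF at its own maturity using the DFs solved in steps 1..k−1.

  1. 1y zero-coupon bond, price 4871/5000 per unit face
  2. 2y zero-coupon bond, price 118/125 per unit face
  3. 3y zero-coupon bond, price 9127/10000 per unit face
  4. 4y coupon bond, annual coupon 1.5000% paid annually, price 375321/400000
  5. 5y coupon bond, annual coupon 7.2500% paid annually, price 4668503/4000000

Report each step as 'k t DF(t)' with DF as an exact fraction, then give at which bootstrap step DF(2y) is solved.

step 1 [1y] zero: DF = P = 4871/5000 ≈ 0.974200
step 2 [2y] zero: DF = P = 118/125 ≈ 0.944000
step 3 [3y] zero: DF = P = 9127/10000 ≈ 0.912700
step 4 [4y] bond c/1=3/200: DF=(375321/400000 − 3/200·(0.974200+0.944000+0.912700))/(1+3/200) = 4413/5000 ≈ 0.882600
step 5 [5y] bond c/1=29/400: DF=(4668503/4000000 − 29/400·(0.974200+0.944000+0.912700+0.882600))/(1+29/400) = 2093/2500 ≈ 0.837200

1 1 4871/5000
2 2 118/125
3 3 9127/10000
4 4 4413/5000
5 5 2093/2500
DF(2y) is solved at step 2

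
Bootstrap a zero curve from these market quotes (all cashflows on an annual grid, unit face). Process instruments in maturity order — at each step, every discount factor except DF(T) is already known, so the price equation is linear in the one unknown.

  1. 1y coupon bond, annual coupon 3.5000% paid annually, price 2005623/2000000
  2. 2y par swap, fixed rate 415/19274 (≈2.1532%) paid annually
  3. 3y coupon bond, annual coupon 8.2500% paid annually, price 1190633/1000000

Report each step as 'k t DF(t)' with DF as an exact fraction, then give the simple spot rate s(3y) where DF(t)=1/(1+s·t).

1 1 9689/10000
2 2 1917/2000
3 3 953/1000
s(3y) = (1/(953/1000) − 1)/(3) = 47/2859 ≈ 1.6439%

step 1 [1y] bond c/1=7/200: DF=(2005623/2000000 − 7/200·(0))/(1+7/200) = 9689/10000 ≈ 0.968900
step 2 [2y] swap r/1=415/19274: DF=(1 − 415/19274·(0.968900))/(1+415/19274) = 1917/2000 ≈ 0.958500
step 3 [3y] bond c/1=33/400: DF=(1190633/1000000 − 33/400·(0.968900+0.958500))/(1+33/400) = 953/1000 ≈ 0.953000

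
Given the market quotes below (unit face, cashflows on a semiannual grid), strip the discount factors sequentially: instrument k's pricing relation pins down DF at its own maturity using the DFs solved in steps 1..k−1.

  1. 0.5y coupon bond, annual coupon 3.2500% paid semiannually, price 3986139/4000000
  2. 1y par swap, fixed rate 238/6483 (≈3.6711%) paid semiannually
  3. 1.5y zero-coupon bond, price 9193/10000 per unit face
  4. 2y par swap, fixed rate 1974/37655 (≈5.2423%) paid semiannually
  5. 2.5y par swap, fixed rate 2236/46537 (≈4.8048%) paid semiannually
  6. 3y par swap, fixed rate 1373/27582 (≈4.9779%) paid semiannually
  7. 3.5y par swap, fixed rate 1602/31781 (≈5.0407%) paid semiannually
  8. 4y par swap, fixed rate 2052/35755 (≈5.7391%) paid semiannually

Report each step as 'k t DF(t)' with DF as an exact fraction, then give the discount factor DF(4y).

step 1 [0.5y] bond c/2=13/800: DF=(3986139/4000000 − 13/800·(0))/(1+13/800) = 4903/5000 ≈ 0.980600
step 2 [1y] swap r/2=119/6483: DF=(1 − 119/6483·(0.980600))/(1+119/6483) = 9643/10000 ≈ 0.964300
step 3 [1.5y] zero: DF = P = 9193/10000 ≈ 0.919300
step 4 [2y] swap r/2=987/37655: DF=(1 − 987/37655·(0.980600+0.964300+0.919300))/(1+987/37655) = 9013/10000 ≈ 0.901300
step 5 [2.5y] swap r/2=1118/46537: DF=(1 − 1118/46537·(0.980600+0.964300+0.919300+0.901300))/(1+1118/46537) = 4441/5000 ≈ 0.888200
step 6 [3y] swap r/2=1373/55164: DF=(1 − 1373/55164·(0.980600+0.964300+0.919300+0.901300+0.888200))/(1+1373/55164) = 8627/10000 ≈ 0.862700
step 7 [3.5y] swap r/2=801/31781: DF=(1 − 801/31781·(0.980600+0.964300+0.919300+0.901300+0.888200+0.862700))/(1+801/31781) = 4199/5000 ≈ 0.839800
step 8 [4y] swap r/2=1026/35755: DF=(1 − 1026/35755·(0.980600+0.964300+0.919300+0.901300+0.888200+0.862700+0.839800))/(1+1026/35755) = 1987/2500 ≈ 0.794800

1 1/2 4903/5000
2 1 9643/10000
3 3/2 9193/10000
4 2 9013/10000
5 5/2 4441/5000
6 3 8627/10000
7 7/2 4199/5000
8 4 1987/2500
DF(4y) = 1987/2500 ≈ 0.794800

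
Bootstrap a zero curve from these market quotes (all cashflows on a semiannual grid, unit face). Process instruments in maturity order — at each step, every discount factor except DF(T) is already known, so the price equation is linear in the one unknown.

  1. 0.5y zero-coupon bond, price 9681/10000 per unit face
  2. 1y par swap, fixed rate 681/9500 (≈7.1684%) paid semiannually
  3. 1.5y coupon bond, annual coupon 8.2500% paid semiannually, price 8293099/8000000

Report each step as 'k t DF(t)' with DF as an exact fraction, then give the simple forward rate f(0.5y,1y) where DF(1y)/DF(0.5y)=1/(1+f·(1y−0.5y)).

1 1/2 9681/10000
2 1 9319/10000
3 3/2 9203/10000
f(0.5y,1y) = ((9681/10000)/(9319/10000) − 1)/(1/2) = 724/9319 ≈ 7.7691%

step 1 [0.5y] zero: DF = P = 9681/10000 ≈ 0.968100
step 2 [1y] swap r/2=681/19000: DF=(1 − 681/19000·(0.968100))/(1+681/19000) = 9319/10000 ≈ 0.931900
step 3 [1.5y] bond c/2=33/800: DF=(8293099/8000000 − 33/800·(0.968100+0.931900))/(1+33/800) = 9203/10000 ≈ 0.920300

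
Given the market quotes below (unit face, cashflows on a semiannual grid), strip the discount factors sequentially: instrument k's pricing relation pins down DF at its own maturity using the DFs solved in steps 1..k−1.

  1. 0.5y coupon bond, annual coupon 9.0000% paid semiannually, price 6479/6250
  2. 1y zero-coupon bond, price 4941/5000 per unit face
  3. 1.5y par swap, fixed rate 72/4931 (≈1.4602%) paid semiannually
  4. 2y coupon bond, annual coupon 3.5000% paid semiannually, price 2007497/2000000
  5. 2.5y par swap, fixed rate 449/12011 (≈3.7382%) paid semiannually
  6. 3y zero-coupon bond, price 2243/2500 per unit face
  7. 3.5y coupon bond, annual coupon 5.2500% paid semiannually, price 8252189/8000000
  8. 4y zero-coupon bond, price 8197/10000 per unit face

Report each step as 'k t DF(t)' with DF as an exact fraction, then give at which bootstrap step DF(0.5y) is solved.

step 1 [0.5y] bond c/2=9/200: DF=(6479/6250 − 9/200·(0))/(1+9/200) = 124/125 ≈ 0.992000
step 2 [1y] zero: DF = P = 4941/5000 ≈ 0.988200
step 3 [1.5y] swap r/2=36/4931: DF=(1 − 36/4931·(0.992000+0.988200))/(1+36/4931) = 1223/1250 ≈ 0.978400
step 4 [2y] bond c/2=7/400: DF=(2007497/2000000 − 7/400·(0.992000+0.988200+0.978400))/(1+7/400) = 2339/2500 ≈ 0.935600
step 5 [2.5y] swap r/2=449/24022: DF=(1 − 449/24022·(0.992000+0.988200+0.978400+0.935600))/(1+449/24022) = 4551/5000 ≈ 0.910200
step 6 [3y] zero: DF = P = 2243/2500 ≈ 0.897200
step 7 [3.5y] bond c/2=21/800: DF=(8252189/8000000 − 21/800·(0.992000+0.988200+0.978400+0.935600+0.910200+0.897200))/(1+21/800) = 8593/10000 ≈ 0.859300
step 8 [4y] zero: DF = P = 8197/10000 ≈ 0.819700

1 1/2 124/125
2 1 4941/5000
3 3/2 1223/1250
4 2 2339/2500
5 5/2 4551/5000
6 3 2243/2500
7 7/2 8593/10000
8 4 8197/10000
DF(0.5y) is solved at step 1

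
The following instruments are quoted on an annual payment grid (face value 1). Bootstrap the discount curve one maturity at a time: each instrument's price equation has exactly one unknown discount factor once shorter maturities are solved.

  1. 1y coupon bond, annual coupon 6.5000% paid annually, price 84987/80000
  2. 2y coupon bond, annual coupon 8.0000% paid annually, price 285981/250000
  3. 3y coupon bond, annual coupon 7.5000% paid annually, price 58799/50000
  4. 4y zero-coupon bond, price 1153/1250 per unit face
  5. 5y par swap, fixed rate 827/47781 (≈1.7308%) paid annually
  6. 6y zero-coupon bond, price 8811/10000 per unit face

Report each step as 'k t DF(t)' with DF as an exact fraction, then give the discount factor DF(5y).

1 1 399/400
2 2 9853/10000
3 3 2389/2500
4 4 1153/1250
5 5 9173/10000
6 6 8811/10000
DF(5y) = 9173/10000 ≈ 0.917300

step 1 [1y] bond c/1=13/200: DF=(84987/80000 − 13/200·(0))/(1+13/200) = 399/400 ≈ 0.997500
step 2 [2y] bond c/1=2/25: DF=(285981/250000 − 2/25·(0.997500))/(1+2/25) = 9853/10000 ≈ 0.985300
step 3 [3y] bond c/1=3/40: DF=(58799/50000 − 3/40·(0.997500+0.985300))/(1+3/40) = 2389/2500 ≈ 0.955600
step 4 [4y] zero: DF = P = 1153/1250 ≈ 0.922400
step 5 [5y] swap r/1=827/47781: DF=(1 − 827/47781·(0.997500+0.985300+0.955600+0.922400))/(1+827/47781) = 9173/10000 ≈ 0.917300
step 6 [6y] zero: DF = P = 8811/10000 ≈ 0.881100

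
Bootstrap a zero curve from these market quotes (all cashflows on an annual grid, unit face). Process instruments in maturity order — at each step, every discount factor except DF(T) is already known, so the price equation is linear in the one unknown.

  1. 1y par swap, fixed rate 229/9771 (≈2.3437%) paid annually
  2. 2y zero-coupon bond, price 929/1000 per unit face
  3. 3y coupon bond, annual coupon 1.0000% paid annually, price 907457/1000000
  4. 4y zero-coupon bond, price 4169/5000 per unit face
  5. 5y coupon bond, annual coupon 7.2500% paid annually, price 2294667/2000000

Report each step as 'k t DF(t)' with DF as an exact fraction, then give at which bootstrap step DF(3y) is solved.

1 1 9771/10000
2 2 929/1000
3 3 2199/2500
4 4 4169/5000
5 5 8251/10000
DF(3y) is solved at step 3

step 1 [1y] swap r/1=229/9771: DF=(1 − 229/9771·(0))/(1+229/9771) = 9771/10000 ≈ 0.977100
step 2 [2y] zero: DF = P = 929/1000 ≈ 0.929000
step 3 [3y] bond c/1=1/100: DF=(907457/1000000 − 1/100·(0.977100+0.929000))/(1+1/100) = 2199/2500 ≈ 0.879600
step 4 [4y] zero: DF = P = 4169/5000 ≈ 0.833800
step 5 [5y] bond c/1=29/400: DF=(2294667/2000000 − 29/400·(0.977100+0.929000+0.879600+0.833800))/(1+29/400) = 8251/10000 ≈ 0.825100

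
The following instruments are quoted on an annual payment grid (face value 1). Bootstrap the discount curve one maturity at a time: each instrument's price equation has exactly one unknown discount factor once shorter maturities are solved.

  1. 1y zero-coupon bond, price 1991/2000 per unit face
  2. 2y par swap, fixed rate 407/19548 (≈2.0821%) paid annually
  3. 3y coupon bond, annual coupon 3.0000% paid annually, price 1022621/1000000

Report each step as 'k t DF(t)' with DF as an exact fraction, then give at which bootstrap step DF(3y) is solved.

step 1 [1y] zero: DF = P = 1991/2000 ≈ 0.995500
step 2 [2y] swap r/1=407/19548: DF=(1 − 407/19548·(0.995500))/(1+407/19548) = 9593/10000 ≈ 0.959300
step 3 [3y] bond c/1=3/100: DF=(1022621/1000000 − 3/100·(0.995500+0.959300))/(1+3/100) = 9359/10000 ≈ 0.935900

1 1 1991/2000
2 2 9593/10000
3 3 9359/10000
DF(3y) is solved at step 3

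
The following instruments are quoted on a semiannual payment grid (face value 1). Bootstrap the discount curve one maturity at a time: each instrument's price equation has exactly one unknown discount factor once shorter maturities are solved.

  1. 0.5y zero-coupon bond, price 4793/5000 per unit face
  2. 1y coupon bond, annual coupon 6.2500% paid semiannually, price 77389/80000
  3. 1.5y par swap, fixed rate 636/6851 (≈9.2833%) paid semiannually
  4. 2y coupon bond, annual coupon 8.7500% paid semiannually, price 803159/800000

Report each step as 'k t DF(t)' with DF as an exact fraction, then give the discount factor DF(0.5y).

step 1 [0.5y] zero: DF = P = 4793/5000 ≈ 0.958600
step 2 [1y] bond c/2=1/32: DF=(77389/80000 − 1/32·(0.958600))/(1+1/32) = 909/1000 ≈ 0.909000
step 3 [1.5y] swap r/2=318/6851: DF=(1 − 318/6851·(0.958600+0.909000))/(1+318/6851) = 1091/1250 ≈ 0.872800
step 4 [2y] bond c/2=7/160: DF=(803159/800000 − 7/160·(0.958600+0.909000+0.872800))/(1+7/160) = 847/1000 ≈ 0.847000

1 1/2 4793/5000
2 1 909/1000
3 3/2 1091/1250
4 2 847/1000
DF(0.5y) = 4793/5000 ≈ 0.958600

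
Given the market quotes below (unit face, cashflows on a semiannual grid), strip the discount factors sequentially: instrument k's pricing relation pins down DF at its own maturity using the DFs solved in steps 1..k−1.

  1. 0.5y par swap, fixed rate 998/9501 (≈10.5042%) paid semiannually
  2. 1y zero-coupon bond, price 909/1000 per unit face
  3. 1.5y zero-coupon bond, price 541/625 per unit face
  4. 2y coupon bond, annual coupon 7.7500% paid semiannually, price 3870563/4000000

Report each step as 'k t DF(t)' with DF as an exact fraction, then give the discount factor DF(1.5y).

1 1/2 9501/10000
2 1 909/1000
3 3/2 541/625
4 2 8299/10000
DF(1.5y) = 541/625 ≈ 0.865600

step 1 [0.5y] swap r/2=499/9501: DF=(1 − 499/9501·(0))/(1+499/9501) = 9501/10000 ≈ 0.950100
step 2 [1y] zero: DF = P = 909/1000 ≈ 0.909000
step 3 [1.5y] zero: DF = P = 541/625 ≈ 0.865600
step 4 [2y] bond c/2=31/800: DF=(3870563/4000000 − 31/800·(0.950100+0.909000+0.865600))/(1+31/800) = 8299/10000 ≈ 0.829900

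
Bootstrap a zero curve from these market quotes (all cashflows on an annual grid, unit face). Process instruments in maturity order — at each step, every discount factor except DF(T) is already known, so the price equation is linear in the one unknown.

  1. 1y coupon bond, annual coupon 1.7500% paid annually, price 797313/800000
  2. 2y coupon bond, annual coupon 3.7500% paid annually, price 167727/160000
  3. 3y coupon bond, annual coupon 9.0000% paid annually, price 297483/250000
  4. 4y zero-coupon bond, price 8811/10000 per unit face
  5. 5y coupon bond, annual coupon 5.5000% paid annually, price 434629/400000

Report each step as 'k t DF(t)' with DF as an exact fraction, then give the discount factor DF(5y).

1 1 1959/2000
2 2 39/40
3 3 9303/10000
4 4 8811/10000
5 5 521/625
DF(5y) = 521/625 ≈ 0.833600

step 1 [1y] bond c/1=7/400: DF=(797313/800000 − 7/400·(0))/(1+7/400) = 1959/2000 ≈ 0.979500
step 2 [2y] bond c/1=3/80: DF=(167727/160000 − 3/80·(0.979500))/(1+3/80) = 39/40 ≈ 0.975000
step 3 [3y] bond c/1=9/100: DF=(297483/250000 − 9/100·(0.979500+0.975000))/(1+9/100) = 9303/10000 ≈ 0.930300
step 4 [4y] zero: DF = P = 8811/10000 ≈ 0.881100
step 5 [5y] bond c/1=11/200: DF=(434629/400000 − 11/200·(0.979500+0.975000+0.930300+0.881100))/(1+11/200) = 521/625 ≈ 0.833600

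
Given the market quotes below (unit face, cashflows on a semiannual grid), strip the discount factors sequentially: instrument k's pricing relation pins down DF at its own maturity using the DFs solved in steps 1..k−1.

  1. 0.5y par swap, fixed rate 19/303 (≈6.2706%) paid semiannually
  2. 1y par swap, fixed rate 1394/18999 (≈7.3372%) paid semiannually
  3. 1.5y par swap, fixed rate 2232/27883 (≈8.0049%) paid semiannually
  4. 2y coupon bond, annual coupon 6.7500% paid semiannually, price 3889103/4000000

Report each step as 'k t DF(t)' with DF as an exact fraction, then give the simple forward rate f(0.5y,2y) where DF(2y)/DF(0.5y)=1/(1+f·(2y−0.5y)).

1 1/2 606/625
2 1 9303/10000
3 3/2 2221/2500
4 2 1699/2000
f(0.5y,2y) = ((606/625)/(1699/2000) − 1)/(3/2) = 2402/25485 ≈ 9.4252%

step 1 [0.5y] swap r/2=19/606: DF=(1 − 19/606·(0))/(1+19/606) = 606/625 ≈ 0.969600
step 2 [1y] swap r/2=697/18999: DF=(1 − 697/18999·(0.969600))/(1+697/18999) = 9303/10000 ≈ 0.930300
step 3 [1.5y] swap r/2=1116/27883: DF=(1 − 1116/27883·(0.969600+0.930300))/(1+1116/27883) = 2221/2500 ≈ 0.888400
step 4 [2y] bond c/2=27/800: DF=(3889103/4000000 − 27/800·(0.969600+0.930300+0.888400))/(1+27/800) = 1699/2000 ≈ 0.849500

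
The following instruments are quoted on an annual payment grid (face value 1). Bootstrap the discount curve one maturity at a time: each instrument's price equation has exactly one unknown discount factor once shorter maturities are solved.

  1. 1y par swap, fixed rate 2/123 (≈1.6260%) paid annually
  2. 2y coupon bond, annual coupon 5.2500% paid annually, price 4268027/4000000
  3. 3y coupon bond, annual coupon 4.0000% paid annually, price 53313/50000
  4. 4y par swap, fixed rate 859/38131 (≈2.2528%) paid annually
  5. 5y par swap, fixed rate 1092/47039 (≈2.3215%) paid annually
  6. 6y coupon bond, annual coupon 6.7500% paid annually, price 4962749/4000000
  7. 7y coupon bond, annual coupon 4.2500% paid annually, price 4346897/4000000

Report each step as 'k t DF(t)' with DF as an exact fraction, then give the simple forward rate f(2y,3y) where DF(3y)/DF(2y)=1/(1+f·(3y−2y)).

step 1 [1y] swap r/1=2/123: DF=(1 − 2/123·(0))/(1+2/123) = 123/125 ≈ 0.984000
step 2 [2y] bond c/1=21/400: DF=(4268027/4000000 − 21/400·(0.984000))/(1+21/400) = 9647/10000 ≈ 0.964700
step 3 [3y] bond c/1=1/25: DF=(53313/50000 − 1/25·(0.984000+0.964700))/(1+1/25) = 9503/10000 ≈ 0.950300
step 4 [4y] swap r/1=859/38131: DF=(1 − 859/38131·(0.984000+0.964700+0.950300))/(1+859/38131) = 9141/10000 ≈ 0.914100
step 5 [5y] swap r/1=1092/47039: DF=(1 − 1092/47039·(0.984000+0.964700+0.950300+0.914100))/(1+1092/47039) = 2227/2500 ≈ 0.890800
step 6 [6y] bond c/1=27/400: DF=(4962749/4000000 − 27/400·(0.984000+0.964700+0.950300+0.914100+0.890800))/(1+27/400) = 1081/1250 ≈ 0.864800
step 7 [7y] bond c/1=17/400: DF=(4346897/4000000 − 17/400·(0.984000+0.964700+0.950300+0.914100+0.890800+0.864800))/(1+17/400) = 4077/5000 ≈ 0.815400

1 1 123/125
2 2 9647/10000
3 3 9503/10000
4 4 9141/10000
5 5 2227/2500
6 6 1081/1250
7 7 4077/5000
f(2y,3y) = ((9647/10000)/(9503/10000) − 1)/(1) = 144/9503 ≈ 1.5153%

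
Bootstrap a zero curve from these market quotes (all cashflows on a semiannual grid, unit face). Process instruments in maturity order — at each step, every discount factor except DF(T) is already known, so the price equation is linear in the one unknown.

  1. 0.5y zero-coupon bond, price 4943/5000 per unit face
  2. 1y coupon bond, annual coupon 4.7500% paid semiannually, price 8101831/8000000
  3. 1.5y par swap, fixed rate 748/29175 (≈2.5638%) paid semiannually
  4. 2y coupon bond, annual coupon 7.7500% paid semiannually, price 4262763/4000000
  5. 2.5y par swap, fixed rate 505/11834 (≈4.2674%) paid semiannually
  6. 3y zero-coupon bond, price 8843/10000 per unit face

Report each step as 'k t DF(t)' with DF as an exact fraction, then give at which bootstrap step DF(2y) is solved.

1 1/2 4943/5000
2 1 9663/10000
3 3/2 4813/5000
4 2 9171/10000
5 5/2 899/1000
6 3 8843/10000
DF(2y) is solved at step 4

step 1 [0.5y] zero: DF = P = 4943/5000 ≈ 0.988600
step 2 [1y] bond c/2=19/800: DF=(8101831/8000000 − 19/800·(0.988600))/(1+19/800) = 9663/10000 ≈ 0.966300
step 3 [1.5y] swap r/2=374/29175: DF=(1 − 374/29175·(0.988600+0.966300))/(1+374/29175) = 4813/5000 ≈ 0.962600
step 4 [2y] bond c/2=31/800: DF=(4262763/4000000 − 31/800·(0.988600+0.966300+0.962600))/(1+31/800) = 9171/10000 ≈ 0.917100
step 5 [2.5y] swap r/2=505/23668: DF=(1 − 505/23668·(0.988600+0.966300+0.962600+0.917100))/(1+505/23668) = 899/1000 ≈ 0.899000
step 6 [3y] zero: DF = P = 8843/10000 ≈ 0.884300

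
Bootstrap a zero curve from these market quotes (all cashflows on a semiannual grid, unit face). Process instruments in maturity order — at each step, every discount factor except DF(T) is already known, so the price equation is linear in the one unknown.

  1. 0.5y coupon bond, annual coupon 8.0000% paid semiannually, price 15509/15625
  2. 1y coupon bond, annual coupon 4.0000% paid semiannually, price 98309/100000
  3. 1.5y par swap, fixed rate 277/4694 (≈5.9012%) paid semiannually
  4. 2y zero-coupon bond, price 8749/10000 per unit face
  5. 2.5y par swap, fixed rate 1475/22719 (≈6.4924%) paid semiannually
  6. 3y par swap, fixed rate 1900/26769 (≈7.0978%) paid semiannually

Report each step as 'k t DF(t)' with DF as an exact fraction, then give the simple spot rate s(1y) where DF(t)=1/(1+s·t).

step 1 [0.5y] bond c/2=1/25: DF=(15509/15625 − 1/25·(0))/(1+1/25) = 1193/1250 ≈ 0.954400
step 2 [1y] bond c/2=1/50: DF=(98309/100000 − 1/50·(0.954400))/(1+1/50) = 9451/10000 ≈ 0.945100
step 3 [1.5y] swap r/2=277/9388: DF=(1 − 277/9388·(0.954400+0.945100))/(1+277/9388) = 9169/10000 ≈ 0.916900
step 4 [2y] zero: DF = P = 8749/10000 ≈ 0.874900
step 5 [2.5y] swap r/2=1475/45438: DF=(1 − 1475/45438·(0.954400+0.945100+0.916900+0.874900))/(1+1475/45438) = 341/400 ≈ 0.852500
step 6 [3y] swap r/2=950/26769: DF=(1 − 950/26769·(0.954400+0.945100+0.916900+0.874900+0.852500))/(1+950/26769) = 81/100 ≈ 0.810000

1 1/2 1193/1250
2 1 9451/10000
3 3/2 9169/10000
4 2 8749/10000
5 5/2 341/400
6 3 81/100
s(1y) = (1/(9451/10000) − 1)/(1) = 549/9451 ≈ 5.8089%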